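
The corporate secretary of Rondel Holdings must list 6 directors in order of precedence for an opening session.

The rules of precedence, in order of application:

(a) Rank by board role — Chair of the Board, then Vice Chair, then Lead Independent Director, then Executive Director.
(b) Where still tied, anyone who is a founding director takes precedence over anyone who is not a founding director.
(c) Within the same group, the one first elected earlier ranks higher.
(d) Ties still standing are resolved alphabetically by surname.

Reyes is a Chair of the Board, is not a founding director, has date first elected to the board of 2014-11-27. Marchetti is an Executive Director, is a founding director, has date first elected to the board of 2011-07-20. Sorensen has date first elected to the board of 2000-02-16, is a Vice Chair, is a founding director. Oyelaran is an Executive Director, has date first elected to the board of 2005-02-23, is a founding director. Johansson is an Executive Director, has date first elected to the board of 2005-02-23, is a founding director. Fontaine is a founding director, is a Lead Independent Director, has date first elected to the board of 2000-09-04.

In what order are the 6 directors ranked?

By board role: Reyes (Chair of the Board); then Sorensen (Vice Chair); then Fontaine (Lead Independent Director); then Johansson, Oyelaran and Marchetti (Executive Director).
Johansson, Oyelaran and Marchetti are each a founding director, so the next rule applies.
Among Johansson, Oyelaran and Marchetti, by date first elected to the board (earlier first): Johansson and Oyelaran (2005-02-23) before Marchetti (2011-07-20).
Among Johansson and Oyelaran, alphabetically by surname: Johansson before Oyelaran.
Full order: Reyes, Sorensen, Fontaine, Johansson, Oyelaran, Marchetti.

Reyes, Sorensen, Fontaine, Johansson, Oyelaran, Marchetti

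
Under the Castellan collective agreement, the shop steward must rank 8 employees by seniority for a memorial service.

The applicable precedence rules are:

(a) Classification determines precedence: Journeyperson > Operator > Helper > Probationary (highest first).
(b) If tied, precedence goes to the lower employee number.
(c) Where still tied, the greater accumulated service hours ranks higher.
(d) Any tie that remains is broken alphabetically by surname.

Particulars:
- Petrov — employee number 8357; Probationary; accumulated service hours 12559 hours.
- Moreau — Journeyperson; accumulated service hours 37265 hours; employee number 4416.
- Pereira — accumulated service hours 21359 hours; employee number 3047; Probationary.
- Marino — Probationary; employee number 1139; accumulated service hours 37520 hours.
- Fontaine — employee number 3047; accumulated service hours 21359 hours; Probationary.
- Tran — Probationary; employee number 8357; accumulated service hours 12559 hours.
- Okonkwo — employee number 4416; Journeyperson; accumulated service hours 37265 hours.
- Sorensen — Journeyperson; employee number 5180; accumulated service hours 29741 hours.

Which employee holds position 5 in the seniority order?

Fontaine

By classification: Moreau, Okonkwo and Sorensen (Journeyperson); then Marino, Fontaine, Pereira, Petrov and Tran (Probationary).
Among Moreau, Okonkwo and Sorensen, by employee number (lower first): Moreau and Okonkwo (4416) before Sorensen (5180).
Moreau and Okonkwo both have accumulated service hours 37265 hours, so the next rule applies.
Among Moreau and Okonkwo, alphabetically by surname: Moreau before Okonkwo.
Among Marino, Fontaine, Pereira, Petrov and Tran, by employee number (lower first): Marino (1139) before Fontaine and Pereira (3047) before Petrov and Tran (8357).
Fontaine and Pereira both have accumulated service hours 21359 hours, so the next rule applies.
Among Fontaine and Pereira, alphabetically by surname: Fontaine before Pereira.
Petrov and Tran both have accumulated service hours 12559 hours, so the next rule applies.
Among Petrov and Tran, alphabetically by surname: Petrov before Tran.
Order: Moreau, Okonkwo, Sorensen, Marino, Fontaine, Pereira, Petrov, Tran.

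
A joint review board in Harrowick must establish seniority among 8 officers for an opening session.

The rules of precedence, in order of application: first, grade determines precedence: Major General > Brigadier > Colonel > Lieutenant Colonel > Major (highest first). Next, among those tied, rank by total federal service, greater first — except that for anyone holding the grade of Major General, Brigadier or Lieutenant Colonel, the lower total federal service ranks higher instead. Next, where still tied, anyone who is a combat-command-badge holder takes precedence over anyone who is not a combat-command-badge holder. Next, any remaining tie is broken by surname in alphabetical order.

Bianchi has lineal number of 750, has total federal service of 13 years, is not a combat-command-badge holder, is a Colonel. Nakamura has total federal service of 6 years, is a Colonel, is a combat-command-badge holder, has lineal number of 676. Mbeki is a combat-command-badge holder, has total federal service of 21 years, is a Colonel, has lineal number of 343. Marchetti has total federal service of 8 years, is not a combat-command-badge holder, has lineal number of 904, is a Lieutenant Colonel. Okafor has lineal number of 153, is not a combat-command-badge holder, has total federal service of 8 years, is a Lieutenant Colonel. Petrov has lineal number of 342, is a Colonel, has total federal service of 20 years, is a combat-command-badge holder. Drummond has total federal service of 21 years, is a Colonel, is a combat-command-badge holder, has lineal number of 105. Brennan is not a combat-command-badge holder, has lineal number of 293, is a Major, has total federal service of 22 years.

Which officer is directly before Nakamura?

Bianchi

By grade: Drummond, Mbeki, Petrov, Bianchi and Nakamura (Colonel); then Marchetti and Okafor (Lieutenant Colonel); then Brennan (Major).
Among Drummond, Mbeki, Petrov, Bianchi and Nakamura, by total federal service (higher first): Drummond and Mbeki (21 years) before Petrov (20 years) before Bianchi (13 years) before Nakamura (6 years).
Drummond and Mbeki are each a combat-command-badge holder, so the next rule applies.
Among Drummond and Mbeki, alphabetically by surname: Drummond before Mbeki.
Marchetti and Okafor both have total federal service 8 years, so the next rule applies.
Marchetti and Okafor are each not a combat-command-badge holder, so the next rule applies.
Among Marchetti and Okafor, alphabetically by surname: Marchetti before Okafor.
Order: Drummond, Mbeki, Petrov, Bianchi, Nakamura, Marchetti, Okafor, Brennan.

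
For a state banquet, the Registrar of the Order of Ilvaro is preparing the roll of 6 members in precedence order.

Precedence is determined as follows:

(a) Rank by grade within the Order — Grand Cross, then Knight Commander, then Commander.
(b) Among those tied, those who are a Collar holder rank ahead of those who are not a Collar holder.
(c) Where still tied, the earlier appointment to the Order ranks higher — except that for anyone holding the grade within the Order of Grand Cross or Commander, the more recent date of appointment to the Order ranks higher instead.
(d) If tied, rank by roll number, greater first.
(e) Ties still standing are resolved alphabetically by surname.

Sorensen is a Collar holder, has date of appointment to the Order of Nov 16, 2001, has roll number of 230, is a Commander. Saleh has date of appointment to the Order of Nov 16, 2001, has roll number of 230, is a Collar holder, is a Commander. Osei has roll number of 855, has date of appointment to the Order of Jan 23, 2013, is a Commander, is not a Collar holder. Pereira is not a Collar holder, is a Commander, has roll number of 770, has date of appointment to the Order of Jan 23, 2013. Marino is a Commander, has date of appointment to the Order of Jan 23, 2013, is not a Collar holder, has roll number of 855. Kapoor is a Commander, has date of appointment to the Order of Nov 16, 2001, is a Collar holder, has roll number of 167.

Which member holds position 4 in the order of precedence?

Marino

By grade within the Order: Saleh, Sorensen, Kapoor, Marino, Osei and Pereira (Commander).
Among Saleh, Sorensen, Kapoor, Marino, Osei and Pereira, a Collar holder before not a Collar holder: Saleh, Sorensen and Kapoor (a Collar holder) before Marino, Osei and Pereira (not a Collar holder).
Saleh, Sorensen and Kapoor all have date of appointment to the Order Nov 16, 2001, so the next rule applies.
Among Saleh, Sorensen and Kapoor, by roll number (higher first): Saleh and Sorensen (230) before Kapoor (167).
Among Saleh and Sorensen, alphabetically by surname: Saleh before Sorensen.
Marino, Osei and Pereira all have date of appointment to the Order Jan 23, 2013, so the next rule applies.
Among Marino, Osei and Pereira, by roll number (higher first): Marino and Osei (855) before Pereira (770).
Among Marino and Osei, alphabetically by surname: Marino before Osei.
Order: Saleh, Sorensen, Kapoor, Marino, Osei, Pereira.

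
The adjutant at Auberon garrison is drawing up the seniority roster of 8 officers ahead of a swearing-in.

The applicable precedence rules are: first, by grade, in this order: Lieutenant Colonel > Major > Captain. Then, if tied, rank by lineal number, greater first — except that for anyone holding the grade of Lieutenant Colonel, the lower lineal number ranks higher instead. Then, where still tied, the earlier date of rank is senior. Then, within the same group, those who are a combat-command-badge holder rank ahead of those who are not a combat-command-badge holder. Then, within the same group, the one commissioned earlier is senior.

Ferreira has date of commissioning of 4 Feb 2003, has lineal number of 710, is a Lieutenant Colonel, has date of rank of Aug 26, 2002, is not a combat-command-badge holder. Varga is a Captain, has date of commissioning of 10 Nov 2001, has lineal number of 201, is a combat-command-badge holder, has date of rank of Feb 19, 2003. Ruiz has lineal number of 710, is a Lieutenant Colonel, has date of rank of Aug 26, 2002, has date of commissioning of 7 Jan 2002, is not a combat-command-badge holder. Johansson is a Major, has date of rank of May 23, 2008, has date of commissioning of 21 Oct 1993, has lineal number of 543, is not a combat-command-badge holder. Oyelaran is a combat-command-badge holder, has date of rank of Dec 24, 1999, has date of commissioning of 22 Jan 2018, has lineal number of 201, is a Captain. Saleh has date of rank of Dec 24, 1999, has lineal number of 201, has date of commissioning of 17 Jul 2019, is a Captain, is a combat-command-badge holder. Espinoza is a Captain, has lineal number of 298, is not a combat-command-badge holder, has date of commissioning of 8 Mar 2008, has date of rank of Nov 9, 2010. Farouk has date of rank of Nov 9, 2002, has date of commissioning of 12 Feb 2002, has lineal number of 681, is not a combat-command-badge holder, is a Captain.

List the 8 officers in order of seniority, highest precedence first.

Ruiz, Ferreira, Johansson, Farouk, Espinoza, Oyelaran, Saleh, Varga

By grade: Ruiz and Ferreira (Lieutenant Colonel); then Johansson (Major); then Farouk, Espinoza, Oyelaran, Saleh and Varga (Captain).
Ruiz and Ferreira both have lineal number 710, so the next rule applies.
Ruiz and Ferreira both have date of rank Aug 26, 2002, so the next rule applies.
Ruiz and Ferreira are each not a combat-command-badge holder, so the next rule applies.
Among Ruiz and Ferreira, by date of commissioning (earlier first): Ruiz (7 Jan 2002) before Ferreira (4 Feb 2003).
Among Farouk, Espinoza, Oyelaran, Saleh and Varga, by lineal number (higher first): Farouk (681) before Espinoza (298) before Oyelaran, Saleh and Varga (201).
Among Oyelaran, Saleh and Varga, by date of rank (earlier first): Oyelaran and Saleh (Dec 24, 1999) before Varga (Feb 19, 2003).
Oyelaran and Saleh are each a combat-command-badge holder, so the next rule applies.
Among Oyelaran and Saleh, by date of commissioning (earlier first): Oyelaran (22 Jan 2018) before Saleh (17 Jul 2019).
Full order: Ruiz, Ferreira, Johansson, Farouk, Espinoza, Oyelaran, Saleh, Varga.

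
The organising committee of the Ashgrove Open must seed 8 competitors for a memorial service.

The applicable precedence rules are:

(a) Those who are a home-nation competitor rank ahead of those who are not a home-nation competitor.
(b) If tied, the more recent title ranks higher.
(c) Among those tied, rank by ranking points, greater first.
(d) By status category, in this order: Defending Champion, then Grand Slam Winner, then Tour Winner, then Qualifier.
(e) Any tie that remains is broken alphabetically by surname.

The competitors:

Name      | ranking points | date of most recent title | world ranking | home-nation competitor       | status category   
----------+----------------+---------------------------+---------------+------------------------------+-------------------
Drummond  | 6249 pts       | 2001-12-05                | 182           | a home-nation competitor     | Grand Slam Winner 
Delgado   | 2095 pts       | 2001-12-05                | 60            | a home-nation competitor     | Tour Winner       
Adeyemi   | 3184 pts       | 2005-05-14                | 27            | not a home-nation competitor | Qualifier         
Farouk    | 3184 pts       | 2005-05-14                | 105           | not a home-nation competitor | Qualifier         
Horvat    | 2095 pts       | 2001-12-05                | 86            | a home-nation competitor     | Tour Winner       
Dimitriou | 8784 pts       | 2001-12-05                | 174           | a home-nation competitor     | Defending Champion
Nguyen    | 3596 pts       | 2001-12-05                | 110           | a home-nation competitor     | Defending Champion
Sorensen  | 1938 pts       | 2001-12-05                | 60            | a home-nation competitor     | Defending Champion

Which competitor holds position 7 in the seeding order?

By the first rule: Dimitriou, Drummond, Nguyen, Delgado, Horvat and Sorensen (each a home-nation competitor); then Adeyemi and Farouk (both not a home-nation competitor).
Dimitriou, Drummond, Nguyen, Delgado, Horvat and Sorensen all have date of most recent title 2001-12-05, so the next rule applies.
Among Dimitriou, Drummond, Nguyen, Delgado, Horvat and Sorensen, by ranking points (higher first): Dimitriou (8784 pts) before Drummond (6249 pts) before Nguyen (3596 pts) before Delgado and Horvat (2095 pts) before Sorensen (1938 pts).
Delgado and Horvat are each Tour Winner, so the next rule applies.
Among Delgado and Horvat, alphabetically by surname: Delgado before Horvat.
Adeyemi and Farouk both have date of most recent title 2005-05-14, so the next rule applies.
Adeyemi and Farouk both have ranking points 3184 pts, so the next rule applies.
Adeyemi and Farouk are each Qualifier, so the next rule applies.
Among Adeyemi and Farouk, alphabetically by surname: Adeyemi before Farouk.
Order: Dimitriou, Drummond, Nguyen, Delgado, Horvat, Sorensen, Adeyemi, Farouk.

Adeyemi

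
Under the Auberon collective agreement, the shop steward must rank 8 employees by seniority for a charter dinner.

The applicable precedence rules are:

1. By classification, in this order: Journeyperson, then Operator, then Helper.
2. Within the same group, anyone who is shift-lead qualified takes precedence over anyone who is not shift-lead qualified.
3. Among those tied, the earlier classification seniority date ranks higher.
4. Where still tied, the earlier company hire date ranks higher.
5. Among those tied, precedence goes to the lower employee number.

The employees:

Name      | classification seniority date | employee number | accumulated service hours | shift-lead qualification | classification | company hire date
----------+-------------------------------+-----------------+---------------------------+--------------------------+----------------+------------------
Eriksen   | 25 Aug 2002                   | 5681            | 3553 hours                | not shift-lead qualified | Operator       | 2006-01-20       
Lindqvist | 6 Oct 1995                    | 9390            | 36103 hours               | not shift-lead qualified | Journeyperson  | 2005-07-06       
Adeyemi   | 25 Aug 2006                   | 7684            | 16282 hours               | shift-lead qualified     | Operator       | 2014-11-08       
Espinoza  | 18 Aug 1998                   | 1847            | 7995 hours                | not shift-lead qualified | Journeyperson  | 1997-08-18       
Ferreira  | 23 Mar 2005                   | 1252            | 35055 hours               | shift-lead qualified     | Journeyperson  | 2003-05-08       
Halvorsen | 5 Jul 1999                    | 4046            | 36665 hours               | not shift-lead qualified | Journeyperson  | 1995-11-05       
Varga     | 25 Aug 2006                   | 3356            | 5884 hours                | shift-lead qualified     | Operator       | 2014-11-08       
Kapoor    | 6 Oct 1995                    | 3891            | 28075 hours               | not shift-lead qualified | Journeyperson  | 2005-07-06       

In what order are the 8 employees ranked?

Ferreira, Kapoor, Lindqvist, Espinoza, Halvorsen, Varga, Adeyemi, Eriksen

By classification: Ferreira, Kapoor, Lindqvist, Espinoza and Halvorsen (Journeyperson); then Varga, Adeyemi and Eriksen (Operator).
Among Ferreira, Kapoor, Lindqvist, Espinoza and Halvorsen, shift-lead qualified before not shift-lead qualified: Ferreira (shift-lead qualified) before Kapoor, Lindqvist, Espinoza and Halvorsen (not shift-lead qualified).
Among Kapoor, Lindqvist, Espinoza and Halvorsen, by classification seniority date (earlier first): Kapoor and Lindqvist (6 Oct 1995) before Espinoza (18 Aug 1998) before Halvorsen (5 Jul 1999).
Kapoor and Lindqvist both have company hire date 2005-07-06, so the next rule applies.
Among Kapoor and Lindqvist, by employee number (lower first): Kapoor (3891) before Lindqvist (9390).
Among Varga, Adeyemi and Eriksen, shift-lead qualified before not shift-lead qualified: Varga and Adeyemi (shift-lead qualified) before Eriksen (not shift-lead qualified).
Varga and Adeyemi both have classification seniority date 25 Aug 2006, so the next rule applies.
Varga and Adeyemi both have company hire date 2014-11-08, so the next rule applies.
Among Varga and Adeyemi, by employee number (lower first): Varga (3356) before Adeyemi (7684).
Full order: Ferreira, Kapoor, Lindqvist, Espinoza, Halvorsen, Varga, Adeyemi, Eriksen.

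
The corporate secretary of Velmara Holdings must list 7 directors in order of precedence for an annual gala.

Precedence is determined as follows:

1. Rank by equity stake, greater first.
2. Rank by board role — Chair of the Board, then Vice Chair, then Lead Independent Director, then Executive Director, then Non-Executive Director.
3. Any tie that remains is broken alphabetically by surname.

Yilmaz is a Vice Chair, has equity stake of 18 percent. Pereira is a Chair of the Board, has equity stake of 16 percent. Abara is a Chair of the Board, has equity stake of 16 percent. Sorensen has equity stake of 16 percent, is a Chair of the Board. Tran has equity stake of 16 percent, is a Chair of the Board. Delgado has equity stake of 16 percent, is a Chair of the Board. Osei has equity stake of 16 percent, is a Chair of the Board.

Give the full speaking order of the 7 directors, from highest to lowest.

By equity stake (higher first): Yilmaz (18 percent); then Abara, Delgado, Osei, Pereira, Sorensen and Tran (each 16 percent).
Abara, Delgado, Osei, Pereira, Sorensen and Tran are each Chair of the Board, so the next rule applies.
Among Abara, Delgado, Osei, Pereira, Sorensen and Tran, alphabetically by surname: Abara before Delgado before Osei before Pereira before Sorensen before Tran.
Full order: Yilmaz, Abara, Delgado, Osei, Pereira, Sorensen, Tran.

Yilmaz, Abara, Delgado, Osei, Pereira, Sorensen, Tran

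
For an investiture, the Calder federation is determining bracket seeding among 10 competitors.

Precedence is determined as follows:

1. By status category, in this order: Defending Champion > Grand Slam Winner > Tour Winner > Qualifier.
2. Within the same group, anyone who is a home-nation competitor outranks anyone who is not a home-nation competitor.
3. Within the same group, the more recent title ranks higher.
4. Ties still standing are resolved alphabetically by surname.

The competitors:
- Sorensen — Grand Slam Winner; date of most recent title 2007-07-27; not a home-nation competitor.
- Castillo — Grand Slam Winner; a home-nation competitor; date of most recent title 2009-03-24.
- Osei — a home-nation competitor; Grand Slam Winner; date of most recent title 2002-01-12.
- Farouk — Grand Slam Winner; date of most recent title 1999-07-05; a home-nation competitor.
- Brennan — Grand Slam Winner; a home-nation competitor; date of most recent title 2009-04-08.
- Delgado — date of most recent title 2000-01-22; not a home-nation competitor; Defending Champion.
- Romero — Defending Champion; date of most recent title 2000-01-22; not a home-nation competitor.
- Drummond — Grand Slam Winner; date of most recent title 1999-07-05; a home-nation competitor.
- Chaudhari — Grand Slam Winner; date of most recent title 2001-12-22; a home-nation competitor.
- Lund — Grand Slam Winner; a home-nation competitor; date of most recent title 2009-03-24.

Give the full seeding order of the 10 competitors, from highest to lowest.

By status category: Delgado and Romero (Defending Champion); then Brennan, Castillo, Lund, Osei, Chaudhari, Drummond, Farouk and Sorensen (Grand Slam Winner).
Delgado and Romero are each not a home-nation competitor, so the next rule applies.
Delgado and Romero both have date of most recent title 2000-01-22, so the next rule applies.
Among Delgado and Romero, alphabetically by surname: Delgado before Romero.
Among Brennan, Castillo, Lund, Osei, Chaudhari, Drummond, Farouk and Sorensen, a home-nation competitor before not a home-nation competitor: Brennan, Castillo, Lund, Osei, Chaudhari, Drummond and Farouk (a home-nation competitor) before Sorensen (not a home-nation competitor).
Among Brennan, Castillo, Lund, Osei, Chaudhari, Drummond and Farouk, by date of most recent title (later first): Brennan (2009-04-08) before Castillo and Lund (2009-03-24) before Osei (2002-01-12) before Chaudhari (2001-12-22) before Drummond and Farouk (1999-07-05).
Among Castillo and Lund, alphabetically by surname: Castillo before Lund.
Among Drummond and Farouk, alphabetically by surname: Drummond before Farouk.
Full order: Delgado, Romero, Brennan, Castillo, Lund, Osei, Chaudhari, Drummond, Farouk, Sorensen.

Delgado, Romero, Brennan, Castillo, Lund, Osei, Chaudhari, Drummond, Farouk, Sorensen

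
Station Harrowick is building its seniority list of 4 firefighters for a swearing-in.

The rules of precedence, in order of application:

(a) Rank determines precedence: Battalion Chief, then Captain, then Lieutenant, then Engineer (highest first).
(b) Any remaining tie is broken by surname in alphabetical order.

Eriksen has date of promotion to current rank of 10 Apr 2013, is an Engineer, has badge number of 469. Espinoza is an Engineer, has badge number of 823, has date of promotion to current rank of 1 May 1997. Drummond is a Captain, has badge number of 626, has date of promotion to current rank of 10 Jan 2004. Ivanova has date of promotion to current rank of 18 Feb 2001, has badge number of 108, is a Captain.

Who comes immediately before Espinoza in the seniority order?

By rank: Drummond and Ivanova (Captain); then Eriksen and Espinoza (Engineer).
Among Drummond and Ivanova, alphabetically by surname: Drummond before Ivanova.
Among Eriksen and Espinoza, alphabetically by surname: Eriksen before Espinoza.
Order: Drummond, Ivanova, Eriksen, Espinoza.

Eriksen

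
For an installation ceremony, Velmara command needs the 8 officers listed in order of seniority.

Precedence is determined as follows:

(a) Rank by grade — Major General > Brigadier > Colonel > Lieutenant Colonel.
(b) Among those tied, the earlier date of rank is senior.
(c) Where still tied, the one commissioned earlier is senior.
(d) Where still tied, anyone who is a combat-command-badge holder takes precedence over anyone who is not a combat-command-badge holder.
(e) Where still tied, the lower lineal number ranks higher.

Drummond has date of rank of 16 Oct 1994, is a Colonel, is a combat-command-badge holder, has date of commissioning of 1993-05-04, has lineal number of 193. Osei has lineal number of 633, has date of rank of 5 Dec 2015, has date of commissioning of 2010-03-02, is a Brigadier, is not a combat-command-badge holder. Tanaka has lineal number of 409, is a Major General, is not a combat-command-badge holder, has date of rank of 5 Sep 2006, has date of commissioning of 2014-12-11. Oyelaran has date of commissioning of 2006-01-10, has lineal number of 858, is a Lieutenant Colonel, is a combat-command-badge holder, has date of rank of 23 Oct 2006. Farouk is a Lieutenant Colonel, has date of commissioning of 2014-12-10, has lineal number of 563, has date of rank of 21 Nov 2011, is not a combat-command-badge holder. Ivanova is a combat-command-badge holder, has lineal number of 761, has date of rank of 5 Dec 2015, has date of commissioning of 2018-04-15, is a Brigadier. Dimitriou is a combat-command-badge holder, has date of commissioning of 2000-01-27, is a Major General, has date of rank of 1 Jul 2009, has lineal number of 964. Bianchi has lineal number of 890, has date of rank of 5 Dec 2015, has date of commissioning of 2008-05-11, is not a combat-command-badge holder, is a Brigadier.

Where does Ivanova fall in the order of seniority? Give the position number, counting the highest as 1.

By grade: Tanaka and Dimitriou (Major General); then Bianchi, Osei and Ivanova (Brigadier); then Drummond (Colonel); then Oyelaran and Farouk (Lieutenant Colonel).
Among Tanaka and Dimitriou, by date of rank (earlier first): Tanaka (5 Sep 2006) before Dimitriou (1 Jul 2009).
Bianchi, Osei and Ivanova all have date of rank 5 Dec 2015, so the next rule applies.
Among Bianchi, Osei and Ivanova, by date of commissioning (earlier first): Bianchi (2008-05-11) before Osei (2010-03-02) before Ivanova (2018-04-15).
Among Oyelaran and Farouk, by date of rank (earlier first): Oyelaran (23 Oct 2006) before Farouk (21 Nov 2011).
Order: Tanaka, Dimitriou, Bianchi, Osei, Ivanova, Drummond, Oyelaran, Farouk. So position 5.

5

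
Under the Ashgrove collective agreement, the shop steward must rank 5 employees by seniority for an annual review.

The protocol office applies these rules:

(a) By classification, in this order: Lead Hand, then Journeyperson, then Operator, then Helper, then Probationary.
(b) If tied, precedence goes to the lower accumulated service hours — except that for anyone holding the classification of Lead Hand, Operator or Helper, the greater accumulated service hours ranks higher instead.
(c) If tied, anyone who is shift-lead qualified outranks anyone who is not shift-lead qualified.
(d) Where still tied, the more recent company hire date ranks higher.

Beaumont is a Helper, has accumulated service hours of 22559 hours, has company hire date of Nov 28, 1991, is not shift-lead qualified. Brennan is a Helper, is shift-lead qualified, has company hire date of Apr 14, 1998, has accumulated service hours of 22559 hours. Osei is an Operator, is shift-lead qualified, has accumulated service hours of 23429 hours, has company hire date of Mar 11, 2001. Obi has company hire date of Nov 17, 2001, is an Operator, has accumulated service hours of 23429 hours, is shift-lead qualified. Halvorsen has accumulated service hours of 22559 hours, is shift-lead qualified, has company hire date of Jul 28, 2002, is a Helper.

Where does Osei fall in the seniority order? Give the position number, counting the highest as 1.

2

By classification: Obi and Osei (Operator); then Halvorsen, Brennan and Beaumont (Helper).
Obi and Osei both have accumulated service hours 23429 hours, so the next rule applies.
Obi and Osei are each shift-lead qualified, so the next rule applies.
Among Obi and Osei, by company hire date (later first): Obi (Nov 17, 2001) before Osei (Mar 11, 2001).
Halvorsen, Brennan and Beaumont all have accumulated service hours 22559 hours, so the next rule applies.
Among Halvorsen, Brennan and Beaumont, shift-lead qualified before not shift-lead qualified: Halvorsen and Brennan (shift-lead qualified) before Beaumont (not shift-lead qualified).
Among Halvorsen and Brennan, by company hire date (later first): Halvorsen (Jul 28, 2002) before Brennan (Apr 14, 1998).
Order: Obi, Osei, Halvorsen, Brennan, Beaumont. So position 2.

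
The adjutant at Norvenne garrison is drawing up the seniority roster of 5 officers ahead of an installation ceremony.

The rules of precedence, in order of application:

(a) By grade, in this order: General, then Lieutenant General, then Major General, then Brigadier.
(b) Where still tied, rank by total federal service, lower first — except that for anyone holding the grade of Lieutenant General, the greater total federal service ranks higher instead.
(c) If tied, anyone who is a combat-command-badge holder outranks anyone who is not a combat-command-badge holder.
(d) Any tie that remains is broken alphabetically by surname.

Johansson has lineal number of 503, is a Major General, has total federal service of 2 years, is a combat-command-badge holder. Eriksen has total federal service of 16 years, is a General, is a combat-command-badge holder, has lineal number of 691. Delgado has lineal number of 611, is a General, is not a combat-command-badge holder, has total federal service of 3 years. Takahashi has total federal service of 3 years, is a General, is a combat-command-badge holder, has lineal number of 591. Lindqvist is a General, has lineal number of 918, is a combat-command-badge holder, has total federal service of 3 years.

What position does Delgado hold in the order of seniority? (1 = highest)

By grade: Lindqvist, Takahashi, Delgado and Eriksen (General); then Johansson (Major General).
Among Lindqvist, Takahashi, Delgado and Eriksen, by total federal service (lower first): Lindqvist, Takahashi and Delgado (3 years) before Eriksen (16 years).
Among Lindqvist, Takahashi and Delgado, a combat-command-badge holder before not a combat-command-badge holder: Lindqvist and Takahashi (a combat-command-badge holder) before Delgado (not a combat-command-badge holder).
Among Lindqvist and Takahashi, alphabetically by surname: Lindqvist before Takahashi.
Order: Lindqvist, Takahashi, Delgado, Eriksen, Johansson. So position 3.

3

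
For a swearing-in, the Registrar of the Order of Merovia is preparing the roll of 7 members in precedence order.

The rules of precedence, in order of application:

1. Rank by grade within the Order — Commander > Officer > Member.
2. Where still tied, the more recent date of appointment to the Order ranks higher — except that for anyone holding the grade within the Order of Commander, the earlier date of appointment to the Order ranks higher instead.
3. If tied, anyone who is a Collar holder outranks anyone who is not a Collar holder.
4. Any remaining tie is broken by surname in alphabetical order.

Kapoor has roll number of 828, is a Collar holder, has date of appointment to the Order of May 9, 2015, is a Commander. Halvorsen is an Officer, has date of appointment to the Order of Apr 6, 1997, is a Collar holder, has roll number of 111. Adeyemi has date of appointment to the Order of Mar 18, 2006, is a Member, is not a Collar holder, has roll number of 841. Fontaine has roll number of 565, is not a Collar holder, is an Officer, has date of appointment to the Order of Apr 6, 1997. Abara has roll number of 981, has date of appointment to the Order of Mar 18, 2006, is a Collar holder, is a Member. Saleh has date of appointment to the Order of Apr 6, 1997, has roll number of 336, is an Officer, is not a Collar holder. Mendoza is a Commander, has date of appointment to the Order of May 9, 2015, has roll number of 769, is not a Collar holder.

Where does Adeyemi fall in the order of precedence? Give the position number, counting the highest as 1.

7

By grade within the Order: Kapoor and Mendoza (Commander); then Halvorsen, Fontaine and Saleh (Officer); then Abara and Adeyemi (Member).
Kapoor and Mendoza both have date of appointment to the Order May 9, 2015, so the next rule applies.
Among Kapoor and Mendoza, a Collar holder before not a Collar holder: Kapoor (a Collar holder) before Mendoza (not a Collar holder).
Halvorsen, Fontaine and Saleh all have date of appointment to the Order Apr 6, 1997, so the next rule applies.
Among Halvorsen, Fontaine and Saleh, a Collar holder before not a Collar holder: Halvorsen (a Collar holder) before Fontaine and Saleh (not a Collar holder).
Among Fontaine and Saleh, alphabetically by surname: Fontaine before Saleh.
Abara and Adeyemi both have date of appointment to the Order Mar 18, 2006, so the next rule applies.
Among Abara and Adeyemi, a Collar holder before not a Collar holder: Abara (a Collar holder) before Adeyemi (not a Collar holder).
Order: Kapoor, Mendoza, Halvorsen, Fontaine, Saleh, Abara, Adeyemi. So position 7.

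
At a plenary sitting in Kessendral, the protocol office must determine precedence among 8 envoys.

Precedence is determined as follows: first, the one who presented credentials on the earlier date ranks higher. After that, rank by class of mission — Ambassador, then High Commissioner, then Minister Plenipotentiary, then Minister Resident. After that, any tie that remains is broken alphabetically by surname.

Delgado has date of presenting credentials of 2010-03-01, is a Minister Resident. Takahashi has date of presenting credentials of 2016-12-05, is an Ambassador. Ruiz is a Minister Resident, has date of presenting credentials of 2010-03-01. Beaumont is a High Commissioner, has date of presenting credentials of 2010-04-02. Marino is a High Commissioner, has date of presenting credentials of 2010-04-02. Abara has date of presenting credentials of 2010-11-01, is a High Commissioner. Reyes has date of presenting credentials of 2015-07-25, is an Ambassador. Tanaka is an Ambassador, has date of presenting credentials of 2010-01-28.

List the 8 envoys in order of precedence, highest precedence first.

By date of presenting credentials (earlier first): Tanaka (2010-01-28); then Delgado and Ruiz (both 2010-03-01); then Beaumont and Marino (both 2010-04-02); then Abara (2010-11-01); then Reyes (2015-07-25); then Takahashi (2016-12-05).
Delgado and Ruiz are each Minister Resident, so the next rule applies.
Among Delgado and Ruiz, alphabetically by surname: Delgado before Ruiz.
Beaumont and Marino are each High Commissioner, so the next rule applies.
Among Beaumont and Marino, alphabetically by surname: Beaumont before Marino.
Full order: Tanaka, Delgado, Ruiz, Beaumont, Marino, Abara, Reyes, Takahashi.

Tanaka, Delgado, Ruiz, Beaumont, Marino, Abara, Reyes, Takahashi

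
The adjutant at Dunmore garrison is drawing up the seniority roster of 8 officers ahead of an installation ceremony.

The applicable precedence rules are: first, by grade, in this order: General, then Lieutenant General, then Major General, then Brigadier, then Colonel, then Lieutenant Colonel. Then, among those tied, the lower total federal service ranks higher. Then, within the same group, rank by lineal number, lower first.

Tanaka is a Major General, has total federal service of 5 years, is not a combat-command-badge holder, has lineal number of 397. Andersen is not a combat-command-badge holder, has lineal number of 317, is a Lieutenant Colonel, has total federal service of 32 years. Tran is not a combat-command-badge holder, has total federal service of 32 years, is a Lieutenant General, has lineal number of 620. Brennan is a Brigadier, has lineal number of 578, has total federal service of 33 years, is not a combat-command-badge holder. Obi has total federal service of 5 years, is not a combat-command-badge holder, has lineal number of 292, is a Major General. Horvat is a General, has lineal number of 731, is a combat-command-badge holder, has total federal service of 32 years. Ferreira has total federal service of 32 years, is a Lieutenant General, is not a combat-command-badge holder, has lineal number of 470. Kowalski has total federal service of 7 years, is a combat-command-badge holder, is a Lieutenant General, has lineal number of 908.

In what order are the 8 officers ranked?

By grade: Horvat (General); then Kowalski, Ferreira and Tran (Lieutenant General); then Obi and Tanaka (Major General); then Brennan (Brigadier); then Andersen (Lieutenant Colonel).
Among Kowalski, Ferreira and Tran, by total federal service (lower first): Kowalski (7 years) before Ferreira and Tran (32 years).
Among Ferreira and Tran, by lineal number (lower first): Ferreira (470) before Tran (620).
Obi and Tanaka both have total federal service 5 years, so the next rule applies.
Among Obi and Tanaka, by lineal number (lower first): Obi (292) before Tanaka (397).
Full order: Horvat, Kowalski, Ferreira, Tran, Obi, Tanaka, Brennan, Andersen.

Horvat, Kowalski, Ferreira, Tran, Obi, Tanaka, Brennan, Andersen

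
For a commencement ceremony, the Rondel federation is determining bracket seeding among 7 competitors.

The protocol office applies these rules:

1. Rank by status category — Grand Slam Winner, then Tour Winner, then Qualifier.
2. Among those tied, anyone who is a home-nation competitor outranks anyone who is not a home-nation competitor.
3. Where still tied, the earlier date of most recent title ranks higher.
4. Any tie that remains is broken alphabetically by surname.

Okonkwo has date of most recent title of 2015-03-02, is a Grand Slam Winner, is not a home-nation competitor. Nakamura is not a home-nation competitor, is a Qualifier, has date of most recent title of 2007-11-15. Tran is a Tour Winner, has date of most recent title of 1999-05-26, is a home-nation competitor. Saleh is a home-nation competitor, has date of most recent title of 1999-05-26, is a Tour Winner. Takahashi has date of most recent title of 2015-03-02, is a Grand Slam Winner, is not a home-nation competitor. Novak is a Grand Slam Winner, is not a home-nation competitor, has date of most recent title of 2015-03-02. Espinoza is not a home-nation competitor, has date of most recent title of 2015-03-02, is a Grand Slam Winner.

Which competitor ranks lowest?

Nakamura

By status category: Espinoza, Novak, Okonkwo and Takahashi (Grand Slam Winner); then Saleh and Tran (Tour Winner); then Nakamura (Qualifier).
Espinoza, Novak, Okonkwo and Takahashi are each not a home-nation competitor, so the next rule applies.
Espinoza, Novak, Okonkwo and Takahashi all have date of most recent title 2015-03-02, so the next rule applies.
Among Espinoza, Novak, Okonkwo and Takahashi, alphabetically by surname: Espinoza before Novak before Okonkwo before Takahashi.
Saleh and Tran are each a home-nation competitor, so the next rule applies.
Saleh and Tran both have date of most recent title 1999-05-26, so the next rule applies.
Among Saleh and Tran, alphabetically by surname: Saleh before Tran.
Order: Espinoza, Novak, Okonkwo, Takahashi, Saleh, Tran, Nakamura.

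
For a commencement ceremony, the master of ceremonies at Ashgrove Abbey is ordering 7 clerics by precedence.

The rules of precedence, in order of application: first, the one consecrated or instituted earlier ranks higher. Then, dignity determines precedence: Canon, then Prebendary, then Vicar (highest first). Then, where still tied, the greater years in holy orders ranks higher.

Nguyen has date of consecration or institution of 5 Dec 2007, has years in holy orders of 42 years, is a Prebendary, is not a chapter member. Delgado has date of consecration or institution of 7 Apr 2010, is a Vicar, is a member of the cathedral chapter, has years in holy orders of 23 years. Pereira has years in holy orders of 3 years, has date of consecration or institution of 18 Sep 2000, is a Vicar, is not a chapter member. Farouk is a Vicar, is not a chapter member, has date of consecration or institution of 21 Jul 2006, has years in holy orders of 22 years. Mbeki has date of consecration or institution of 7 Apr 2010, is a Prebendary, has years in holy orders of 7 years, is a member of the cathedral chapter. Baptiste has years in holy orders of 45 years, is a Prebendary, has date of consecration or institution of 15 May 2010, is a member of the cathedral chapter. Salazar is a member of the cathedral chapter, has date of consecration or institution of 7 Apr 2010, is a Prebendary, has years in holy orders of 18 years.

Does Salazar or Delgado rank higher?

By date of consecration or institution (earlier first): Pereira (18 Sep 2000); then Farouk (21 Jul 2006); then Nguyen (5 Dec 2007); then Salazar, Mbeki and Delgado (each 7 Apr 2010); then Baptiste (15 May 2010).
Among Salazar, Mbeki and Delgado, by dignity: Salazar and Mbeki (Prebendary) before Delgado (Vicar).
Among Salazar and Mbeki, by years in holy orders (higher first): Salazar (18 years) before Mbeki (7 years).
So Salazar takes precedence.

Salazar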